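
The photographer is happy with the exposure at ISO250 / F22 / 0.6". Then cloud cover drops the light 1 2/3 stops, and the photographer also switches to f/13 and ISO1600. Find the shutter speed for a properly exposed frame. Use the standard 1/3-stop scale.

1/10s

Scene light: 1 2/3 stops darker.
Aperture: f/22 → f/20 → f/18 → f/16 → f/14 → f/13 — 1 2/3 stops larger aperture (brighter).
ISO: 250 → 320 → 400 → 500 → 640 → 800 → 1000 → 1250 → 1600 — 2 2/3 stops raised (brighter).
Net so far: 2 2/3 stops brighter. Shutter speed: 0.6 → 0.5 → 0.4 → 0.3 → 1/4 → 1/5 → 1/6 → 1/8 → 1/10.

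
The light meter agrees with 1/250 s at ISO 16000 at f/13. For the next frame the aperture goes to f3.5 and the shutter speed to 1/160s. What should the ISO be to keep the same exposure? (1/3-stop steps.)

Aperture: f/13 → f/11 → f/10 → f/9 → f/8 → f/7.1 → f/6.3 → f/5.6 → f/5 → f/4.5 → f/4 → f/3.5 — 3 2/3 stops opened up (brighter).
Shutter speed: 1/250 → 1/200 → 1/160 — 2/3 stop longer (brighter).
Net change so far: 4 1/3 stops brighter. Offset with the ISO: 16000 → 12800 → 10000 → 8000 → 6400 → 5000 → 4000 → 3200 → 2500 → 2000 → 1600 → 1250 → 1000 → 800.

ISO 800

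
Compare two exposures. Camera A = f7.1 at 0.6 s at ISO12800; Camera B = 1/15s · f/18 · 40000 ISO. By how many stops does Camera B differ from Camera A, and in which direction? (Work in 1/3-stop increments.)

4 1/3 stops darker

Aperture: f/7.1 → f/8 → f/9 → f/10 → f/11 → f/13 → f/14 → f/16 → f/18 — 2 2/3 stops stopped down (darker).
Shutter speed: 0.6 → 0.5 → 0.4 → 0.3 → 1/4 → 1/5 → 1/6 → 1/8 → 1/10 → 1/13 → 1/15 — 3 1/3 stops shorter (darker).
ISO: 12800 → 16000 → 20000 → 25600 → 32000 → 40000 — 1 2/3 stops raised (brighter).
Net: −2 2/3 −3 1/3 +1 2/3 = −4 1/3 stops.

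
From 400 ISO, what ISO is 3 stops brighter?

ISO: 400 → 800 → 1600 → 3200 — 3 stops raised (brighter).

ISO 3200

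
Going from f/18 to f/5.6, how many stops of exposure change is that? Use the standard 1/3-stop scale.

3 1/3 stops

f/18 → f/16 → f/14 → f/13 → f/11 → f/10 → f/9 → f/8 → f/7.1 → f/6.3 → f/5.6 — count the steps: 10 third-stops = 3 1/3 stops.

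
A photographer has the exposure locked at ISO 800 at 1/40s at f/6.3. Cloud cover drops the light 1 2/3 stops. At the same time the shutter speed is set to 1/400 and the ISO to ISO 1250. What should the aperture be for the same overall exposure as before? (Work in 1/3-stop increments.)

f/1.4

Scene light: 1 2/3 stops darker.
Shutter speed: 1/40 → 1/50 → 1/60 → 1/80 → 1/100 → 1/125 → 1/160 → 1/200 → 1/250 → 1/320 → 1/400 — 3 1/3 stops shorter (darker).
ISO: 800 → 1000 → 1250 — 2/3 stop raised (brighter).
Net so far: 4 1/3 stops darker. Aperture: f/6.3 → f/5.6 → f/5 → f/4.5 → f/4 → f/3.5 → f/3.2 → f/2.8 → f/2.5 → f/2.2 → f/2 → f/1.8 → f/1.6 → f/1.4.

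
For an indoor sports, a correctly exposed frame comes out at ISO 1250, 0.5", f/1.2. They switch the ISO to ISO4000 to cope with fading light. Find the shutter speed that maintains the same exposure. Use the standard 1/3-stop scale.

ISO: 1250 → 1600 → 2000 → 2500 → 3200 → 4000 — 1 2/3 stops higher (brighter).
Need 1 2/3 stops darker from the shutter speed: 0.5 → 0.4 → 0.3 → 1/4 → 1/5 → 1/6.

1/6s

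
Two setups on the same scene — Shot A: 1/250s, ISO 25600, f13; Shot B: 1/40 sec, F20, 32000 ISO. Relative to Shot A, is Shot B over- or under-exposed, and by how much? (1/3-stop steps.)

Aperture: f/13 → f/14 → f/16 → f/18 → f/20 — 1 1/3 stops stopped down (darker).
Shutter speed: 1/250 → 1/200 → 1/160 → 1/125 → 1/100 → 1/80 → 1/60 → 1/50 → 1/40 — 2 2/3 stops slower (brighter).
ISO: 25600 → 32000 — 1/3 stop higher (brighter).
Net: −1 1/3 +2 2/3 +1/3 = +1 2/3 stops.

1 2/3 stops brighter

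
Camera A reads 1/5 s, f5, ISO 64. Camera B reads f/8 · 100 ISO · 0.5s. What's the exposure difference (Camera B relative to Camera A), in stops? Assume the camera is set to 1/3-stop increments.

Aperture: f/5 → f/5.6 → f/6.3 → f/7.1 → f/8 — 1 1/3 stops narrower (darker).
Shutter speed: 1/5 → 1/4 → 0.3 → 0.4 → 0.5 — 1 1/3 stops longer (brighter).
ISO: 64 → 80 → 100 — 2/3 stop raised (brighter).
Net: −1 1/3 +1 1/3 +2/3 = +2/3 stops.

2/3 stop brighter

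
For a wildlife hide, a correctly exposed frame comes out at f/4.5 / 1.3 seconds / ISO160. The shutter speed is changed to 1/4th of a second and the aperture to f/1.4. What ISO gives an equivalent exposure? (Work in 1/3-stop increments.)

ISO 80

Shutter speed: 1.3 → 1 → 0.8 → 0.6 → 0.5 → 0.4 → 0.3 → 1/4 — 2 1/3 stops shorter (darker).
Aperture: f/4.5 → f/4 → f/3.5 → f/3.2 → f/2.8 → f/2.5 → f/2.2 → f/2 → f/1.8 → f/1.6 → f/1.4 — 3 1/3 stops larger aperture (brighter).
Net change so far: 1 stop brighter. Offset with the ISO: 160 → 125 → 100 → 80.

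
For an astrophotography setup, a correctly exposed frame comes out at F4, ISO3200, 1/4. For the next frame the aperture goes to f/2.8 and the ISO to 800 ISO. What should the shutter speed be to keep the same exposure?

Aperture: f/4 → f/2.8 — 1 stop larger aperture (brighter).
ISO: 3200 → 1600 → 800 — 2 stops dropped (darker).
Net change so far: 1 stop darker. Offset with the shutter speed: 1/4 → 1/2.

1/2s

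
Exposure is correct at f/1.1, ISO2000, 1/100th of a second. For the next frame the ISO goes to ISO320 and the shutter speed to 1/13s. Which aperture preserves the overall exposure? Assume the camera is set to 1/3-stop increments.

f/1.2

ISO: 2000 → 1600 → 1250 → 1000 → 800 → 640 → 500 → 400 → 320 — 2 2/3 stops dropped (darker).
Shutter speed: 1/100 → 1/80 → 1/60 → 1/50 → 1/40 → 1/30 → 1/25 → 1/20 → 1/15 → 1/13 — 3 stops slower (brighter).
Net change so far: 1/3 stop brighter. Offset with the aperture: f/1.1 → f/1.2.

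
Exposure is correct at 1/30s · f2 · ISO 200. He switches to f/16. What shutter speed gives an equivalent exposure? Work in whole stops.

2 s

Aperture: f/2 → f/2.8 → f/4 → f/5.6 → f/8 → f/11 → f/16 — 6 stops narrower (darker).
Need 6 stops brighter from the shutter speed: 1/30 → 1/15 → 1/8 → 1/4 → 1/2 → 1 → 2.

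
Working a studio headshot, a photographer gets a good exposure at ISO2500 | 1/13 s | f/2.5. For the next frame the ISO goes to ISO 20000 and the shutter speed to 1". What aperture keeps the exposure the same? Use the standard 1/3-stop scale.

f/25

ISO: 2500 → 3200 → 4000 → 5000 → 6400 → 8000 → 10000 → 12800 → 16000 → 20000 — 3 stops raised (brighter).
Shutter speed: 1/13 → 1/10 → 1/8 → 1/6 → 1/5 → 1/4 → 0.3 → 0.4 → 0.5 → 0.6 → 0.8 → 1 — 3 2/3 stops longer (brighter).
Net change so far: 6 2/3 stops brighter. Offset with the aperture: f/2.5 → f/2.8 → f/3.2 → f/3.5 → f/4 → f/4.5 → f/5 → f/5.6 → f/6.3 → f/7.1 → f/8 → f/9 → f/10 → f/11 → f/13 → f/14 → f/16 → f/18 → f/20 → f/22 → f/25.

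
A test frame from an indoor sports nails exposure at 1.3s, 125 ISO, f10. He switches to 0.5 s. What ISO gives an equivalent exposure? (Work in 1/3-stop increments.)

Shutter speed: 1.3 → 1 → 0.8 → 0.6 → 0.5 — 1 1/3 stops faster (darker).
Need 1 1/3 stops brighter from the ISO: 125 → 160 → 200 → 250 → 320.

ISO 320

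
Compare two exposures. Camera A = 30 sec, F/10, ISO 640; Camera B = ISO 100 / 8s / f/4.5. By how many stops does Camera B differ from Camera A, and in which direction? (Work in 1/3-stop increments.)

2 1/3 stops darker

Aperture: f/10 → f/9 → f/8 → f/7.1 → f/6.3 → f/5.6 → f/5 → f/4.5 — 2 1/3 stops larger aperture (brighter).
Shutter speed: 30 → 25 → 20 → 15 → 13 → 10 → 8 — 2 stops shorter (darker).
ISO: 640 → 500 → 400 → 320 → 250 → 200 → 160 → 125 → 100 — 2 2/3 stops lower (darker).
Net: +2 1/3 −2 −2 2/3 = −2 1/3 stops.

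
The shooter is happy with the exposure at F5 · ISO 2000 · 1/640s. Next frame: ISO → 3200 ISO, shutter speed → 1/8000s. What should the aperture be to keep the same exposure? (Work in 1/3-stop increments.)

ISO: 2000 → 2500 → 3200 — 2/3 stop higher (brighter).
Shutter speed: 1/640 → 1/800 → 1/1000 → 1/1250 → 1/1600 → 1/2000 → 1/2500 → 1/3200 → 1/4000 → 1/5000 → 1/6400 → 1/8000 — 3 2/3 stops faster (darker).
Net change so far: 3 stops darker. Offset with the aperture: f/5 → f/4.5 → f/4 → f/3.5 → f/3.2 → f/2.8 → f/2.5 → f/2.2 → f/2 → f/1.8.

f/1.8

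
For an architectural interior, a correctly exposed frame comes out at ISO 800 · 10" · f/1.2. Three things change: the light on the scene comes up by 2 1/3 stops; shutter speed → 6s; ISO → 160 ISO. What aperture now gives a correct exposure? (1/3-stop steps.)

f/1.0

Scene light: 2 1/3 stops brighter.
Shutter speed: 10 → 8 → 6 — 2/3 stop faster (darker).
ISO: 800 → 640 → 500 → 400 → 320 → 250 → 200 → 160 — 2 1/3 stops lower (darker).
Net so far: 2/3 stop darker. Aperture: f/1.2 → f/1.1 → f/1.0.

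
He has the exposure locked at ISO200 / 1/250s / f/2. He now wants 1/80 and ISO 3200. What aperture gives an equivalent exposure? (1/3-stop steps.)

Shutter speed: 1/250 → 1/200 → 1/160 → 1/125 → 1/100 → 1/80 — 1 2/3 stops longer (brighter).
ISO: 200 → 250 → 320 → 400 → 500 → 640 → 800 → 1000 → 1250 → 1600 → 2000 → 2500 → 3200 — 4 stops raised (brighter).
Net change so far: 5 2/3 stops brighter. Offset with the aperture: f/2 → f/2.2 → f/2.5 → f/2.8 → f/3.2 → f/3.5 → f/4 → f/4.5 → f/5 → f/5.6 → f/6.3 → f/7.1 → f/8 → f/9 → f/10 → f/11 → f/13 → f/14.

f/14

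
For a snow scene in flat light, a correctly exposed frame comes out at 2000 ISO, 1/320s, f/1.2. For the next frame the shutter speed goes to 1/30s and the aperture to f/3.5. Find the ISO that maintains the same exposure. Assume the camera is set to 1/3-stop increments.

Shutter speed: 1/320 → 1/250 → 1/200 → 1/160 → 1/125 → 1/100 → 1/80 → 1/60 → 1/50 → 1/40 → 1/30 — 3 1/3 stops longer (brighter).
Aperture: f/1.2 → f/1.4 → f/1.6 → f/1.8 → f/2 → f/2.2 → f/2.5 → f/2.8 → f/3.2 → f/3.5 — 3 stops stopped down (darker).
Net change so far: 1/3 stop brighter. Offset with the ISO: 2000 → 1600.

ISO 1600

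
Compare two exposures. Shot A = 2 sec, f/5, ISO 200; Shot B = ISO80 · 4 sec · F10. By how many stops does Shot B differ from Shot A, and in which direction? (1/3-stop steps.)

2 1/3 stops darker

Aperture: f/5 → f/5.6 → f/6.3 → f/7.1 → f/8 → f/9 → f/10 — 2 stops narrower (darker).
Shutter speed: 2 → 2.5 → 3.2 → 4 — 1 stop slower (brighter).
ISO: 200 → 160 → 125 → 100 → 80 — 1 1/3 stops dropped (darker).
Net: −2 +1 −1 1/3 = −2 1/3 stops.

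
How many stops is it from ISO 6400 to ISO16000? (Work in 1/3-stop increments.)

6400 → 8000 → 10000 → 12800 → 16000 — count the steps: 4 third-stops = 1 1/3 stops.

1 1/3 stops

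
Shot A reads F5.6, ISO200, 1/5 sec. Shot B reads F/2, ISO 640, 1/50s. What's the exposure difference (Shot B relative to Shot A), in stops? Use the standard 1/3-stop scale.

1 1/3 stops brighter

Aperture: f/5.6 → f/5 → f/4.5 → f/4 → f/3.5 → f/3.2 → f/2.8 → f/2.5 → f/2.2 → f/2 — 3 stops wider (brighter).
Shutter speed: 1/5 → 1/6 → 1/8 → 1/10 → 1/13 → 1/15 → 1/20 → 1/25 → 1/30 → 1/40 → 1/50 — 3 1/3 stops faster (darker).
ISO: 200 → 250 → 320 → 400 → 500 → 640 — 1 2/3 stops higher (brighter).
Net: +3 −3 1/3 +1 2/3 = +1 1/3 stops.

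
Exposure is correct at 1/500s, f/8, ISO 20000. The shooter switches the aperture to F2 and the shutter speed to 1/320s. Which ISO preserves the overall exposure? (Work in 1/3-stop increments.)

ISO 800

Aperture: f/8 → f/7.1 → f/6.3 → f/5.6 → f/5 → f/4.5 → f/4 → f/3.5 → f/3.2 → f/2.8 → f/2.5 → f/2.2 → f/2 — 4 stops opened up (brighter).
Shutter speed: 1/500 → 1/400 → 1/320 — 2/3 stop longer (brighter).
Net change so far: 4 2/3 stops brighter. Offset with the ISO: 20000 → 16000 → 12800 → 10000 → 8000 → 6400 → 5000 → 4000 → 3200 → 2500 → 2000 → 1600 → 1250 → 1000 → 800.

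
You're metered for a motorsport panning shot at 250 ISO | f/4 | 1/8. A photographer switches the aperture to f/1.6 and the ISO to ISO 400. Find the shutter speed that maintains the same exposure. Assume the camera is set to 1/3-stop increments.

1/80s

Aperture: f/4 → f/3.5 → f/3.2 → f/2.8 → f/2.5 → f/2.2 → f/2 → f/1.8 → f/1.6 — 2 2/3 stops wider (brighter).
ISO: 250 → 320 → 400 — 2/3 stop higher (brighter).
Net change so far: 3 1/3 stops brighter. Offset with the shutter speed: 1/8 → 1/10 → 1/13 → 1/15 → 1/20 → 1/25 → 1/30 → 1/40 → 1/50 → 1/60 → 1/80.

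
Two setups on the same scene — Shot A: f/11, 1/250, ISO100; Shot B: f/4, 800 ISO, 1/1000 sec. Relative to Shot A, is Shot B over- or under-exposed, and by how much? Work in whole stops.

Aperture: f/11 → f/8 → f/5.6 → f/4 — 3 stops larger aperture (brighter).
Shutter speed: 1/250 → 1/500 → 1/1000 — 2 stops shorter (darker).
ISO: 100 → 200 → 400 → 800 — 3 stops higher (brighter).
Net: +3 −2 +3 = +4 stops.

4 stops brighter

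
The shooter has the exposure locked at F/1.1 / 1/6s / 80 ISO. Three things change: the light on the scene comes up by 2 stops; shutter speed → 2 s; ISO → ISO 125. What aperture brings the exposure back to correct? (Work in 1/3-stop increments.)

Scene light: 2 stops brighter.
Shutter speed: 1/6 → 1/5 → 1/4 → 0.3 → 0.4 → 0.5 → 0.6 → 0.8 → 1 → 1.3 → 1.6 → 2 — 3 2/3 stops longer (brighter).
ISO: 80 → 100 → 125 — 2/3 stop raised (brighter).
Net so far: 6 1/3 stops brighter. Aperture: f/1.1 → f/1.2 → f/1.4 → f/1.6 → f/1.8 → f/2 → f/2.2 → f/2.5 → f/2.8 → f/3.2 → f/3.5 → f/4 → f/4.5 → f/5 → f/5.6 → f/6.3 → f/7.1 → f/8 → f/9 → f/10.

f/10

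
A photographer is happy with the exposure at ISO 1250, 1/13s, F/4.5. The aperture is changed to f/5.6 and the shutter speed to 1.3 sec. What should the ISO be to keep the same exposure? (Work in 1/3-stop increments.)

Aperture: f/4.5 → f/5 → f/5.6 — 2/3 stop narrower (darker).
Shutter speed: 1/13 → 1/10 → 1/8 → 1/6 → 1/5 → 1/4 → 0.3 → 0.4 → 0.5 → 0.6 → 0.8 → 1 → 1.3 — 4 stops slower (brighter).
Net change so far: 3 1/3 stops brighter. Offset with the ISO: 1250 → 1000 → 800 → 640 → 500 → 400 → 320 → 250 → 200 → 160 → 125.

ISO 125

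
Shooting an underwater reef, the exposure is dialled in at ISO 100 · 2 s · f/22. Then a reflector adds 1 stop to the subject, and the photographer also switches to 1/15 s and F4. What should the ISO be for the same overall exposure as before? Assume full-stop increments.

ISO 50

Scene light: 1 stop brighter.
Shutter speed: 2 → 1 → 1/2 → 1/4 → 1/8 → 1/15 — 5 stops faster (darker).
Aperture: f/22 → f/16 → f/11 → f/8 → f/5.6 → f/4 — 5 stops wider (brighter).
Net so far: 1 stop brighter. ISO: 100 → 50.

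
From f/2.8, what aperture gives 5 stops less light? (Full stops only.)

Aperture: f/2.8 → f/4 → f/5.6 → f/8 → f/11 → f/16 — 5 stops smaller aperture (darker).

f/16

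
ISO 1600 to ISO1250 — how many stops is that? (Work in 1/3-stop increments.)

1600 → 1250 — count the steps: 1 third-stops = 1/3 stop.

1/3 stop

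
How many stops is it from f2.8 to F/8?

3 stops

f/2.8 → f/4 → f/5.6 → f/8 — count the steps: 3 stops.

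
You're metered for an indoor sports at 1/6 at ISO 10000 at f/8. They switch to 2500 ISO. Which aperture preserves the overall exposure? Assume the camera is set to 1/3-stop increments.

ISO: 10000 → 8000 → 6400 → 5000 → 4000 → 3200 → 2500 — 2 stops lower (darker).
Need 2 stops brighter from the aperture: f/8 → f/7.1 → f/6.3 → f/5.6 → f/5 → f/4.5 → f/4.

f/4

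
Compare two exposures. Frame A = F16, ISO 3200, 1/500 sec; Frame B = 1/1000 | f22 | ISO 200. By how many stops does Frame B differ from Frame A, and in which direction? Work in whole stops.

6 stops darker

Aperture: f/16 → f/22 — 1 stop smaller aperture (darker).
Shutter speed: 1/500 → 1/1000 — 1 stop faster (darker).
ISO: 3200 → 1600 → 800 → 400 → 200 — 4 stops dropped (darker).
Net: −1 −1 −4 = −6 stops.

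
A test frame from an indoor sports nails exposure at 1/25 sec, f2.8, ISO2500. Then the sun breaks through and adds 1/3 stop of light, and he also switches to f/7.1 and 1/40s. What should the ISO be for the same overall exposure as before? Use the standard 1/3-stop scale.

Scene light: 1/3 stop brighter.
Aperture: f/2.8 → f/3.2 → f/3.5 → f/4 → f/4.5 → f/5 → f/5.6 → f/6.3 → f/7.1 — 2 2/3 stops smaller aperture (darker).
Shutter speed: 1/25 → 1/30 → 1/40 — 2/3 stop shorter (darker).
Net so far: 3 stops darker. ISO: 2500 → 3200 → 4000 → 5000 → 6400 → 8000 → 10000 → 12800 → 16000 → 20000.

ISO 20000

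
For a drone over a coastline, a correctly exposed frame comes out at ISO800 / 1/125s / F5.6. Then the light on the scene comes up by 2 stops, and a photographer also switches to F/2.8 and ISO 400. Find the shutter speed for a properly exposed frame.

Scene light: 2 stops brighter.
Aperture: f/5.6 → f/4 → f/2.8 — 2 stops larger aperture (brighter).
ISO: 800 → 400 — 1 stop dropped (darker).
Net so far: 3 stops brighter. Shutter speed: 1/125 → 1/250 → 1/500 → 1/1000.

1/1000s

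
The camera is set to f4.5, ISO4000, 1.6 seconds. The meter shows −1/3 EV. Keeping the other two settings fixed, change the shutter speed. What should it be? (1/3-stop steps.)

2 s

Underexposed by 1/3 stop → need 1/3 stop brighter.
Shutter speed: 1.6 → 2.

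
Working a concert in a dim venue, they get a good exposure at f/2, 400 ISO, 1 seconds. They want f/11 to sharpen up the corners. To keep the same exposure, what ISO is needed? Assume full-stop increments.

ISO 12800

Aperture: f/2 → f/2.8 → f/4 → f/5.6 → f/8 → f/11 — 5 stops stopped down (darker).
Need 5 stops brighter from the ISO: 400 → 800 → 1600 → 3200 → 6400 → 12800.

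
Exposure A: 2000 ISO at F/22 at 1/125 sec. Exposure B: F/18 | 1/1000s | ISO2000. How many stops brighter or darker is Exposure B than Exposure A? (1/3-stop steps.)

Aperture: f/22 → f/20 → f/18 — 2/3 stop opened up (brighter).
Shutter speed: 1/125 → 1/160 → 1/200 → 1/250 → 1/320 → 1/400 → 1/500 → 1/640 → 1/800 → 1/1000 — 3 stops faster (darker).
ISO: unchanged.
Net: +2/3 −3 = −2 1/3 stops.

2 1/3 stops darker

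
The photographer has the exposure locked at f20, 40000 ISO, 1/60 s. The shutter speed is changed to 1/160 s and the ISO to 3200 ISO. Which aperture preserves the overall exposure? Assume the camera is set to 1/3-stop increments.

Shutter speed: 1/60 → 1/80 → 1/100 → 1/125 → 1/160 — 1 1/3 stops faster (darker).
ISO: 40000 → 32000 → 25600 → 20000 → 16000 → 12800 → 10000 → 8000 → 6400 → 5000 → 4000 → 3200 — 3 2/3 stops dropped (darker).
Net change so far: 5 stops darker. Offset with the aperture: f/20 → f/18 → f/16 → f/14 → f/13 → f/11 → f/10 → f/9 → f/8 → f/7.1 → f/6.3 → f/5.6 → f/5 → f/4.5 → f/4 → f/3.5.

f/3.5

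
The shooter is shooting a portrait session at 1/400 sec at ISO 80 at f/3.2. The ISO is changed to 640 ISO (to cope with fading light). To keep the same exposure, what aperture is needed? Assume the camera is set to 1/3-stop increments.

ISO: 80 → 100 → 125 → 160 → 200 → 250 → 320 → 400 → 500 → 640 — 3 stops raised (brighter).
Need 3 stops darker from the aperture: f/3.2 → f/3.5 → f/4 → f/4.5 → f/5 → f/5.6 → f/6.3 → f/7.1 → f/8 → f/9.

f/9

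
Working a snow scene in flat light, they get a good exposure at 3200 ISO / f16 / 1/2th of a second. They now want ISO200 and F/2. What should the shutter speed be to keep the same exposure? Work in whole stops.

ISO: 3200 → 1600 → 800 → 400 → 200 — 4 stops lower (darker).
Aperture: f/16 → f/11 → f/8 → f/5.6 → f/4 → f/2.8 → f/2 — 6 stops larger aperture (brighter).
Net change so far: 2 stops brighter. Offset with the shutter speed: 1/2 → 1/4 → 1/8.

1/8s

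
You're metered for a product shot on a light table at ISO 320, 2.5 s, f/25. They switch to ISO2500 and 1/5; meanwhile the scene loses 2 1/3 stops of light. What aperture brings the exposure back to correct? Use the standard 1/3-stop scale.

f/9

Scene light: 2 1/3 stops darker.
ISO: 320 → 400 → 500 → 640 → 800 → 1000 → 1250 → 1600 → 2000 → 2500 — 3 stops higher (brighter).
Shutter speed: 2.5 → 2 → 1.6 → 1.3 → 1 → 0.8 → 0.6 → 0.5 → 0.4 → 0.3 → 1/4 → 1/5 — 3 2/3 stops faster (darker).
Net so far: 3 stops darker. Aperture: f/25 → f/22 → f/20 → f/18 → f/16 → f/14 → f/13 → f/11 → f/10 → f/9.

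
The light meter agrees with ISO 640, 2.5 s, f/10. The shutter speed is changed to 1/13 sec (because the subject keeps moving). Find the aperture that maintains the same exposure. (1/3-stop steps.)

Shutter speed: 2.5 → 2 → 1.6 → 1.3 → 1 → 0.8 → 0.6 → 0.5 → 0.4 → 0.3 → 1/4 → 1/5 → 1/6 → 1/8 → 1/10 → 1/13 — 5 stops shorter (darker).
Need 5 stops brighter from the aperture: f/10 → f/9 → f/8 → f/7.1 → f/6.3 → f/5.6 → f/5 → f/4.5 → f/4 → f/3.5 → f/3.2 → f/2.8 → f/2.5 → f/2.2 → f/2 → f/1.8.

f/1.8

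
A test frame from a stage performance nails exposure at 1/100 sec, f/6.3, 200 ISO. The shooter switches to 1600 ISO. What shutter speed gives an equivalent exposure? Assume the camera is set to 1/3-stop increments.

ISO: 200 → 250 → 320 → 400 → 500 → 640 → 800 → 1000 → 1250 → 1600 — 3 stops higher (brighter).
Need 3 stops darker from the shutter speed: 1/100 → 1/125 → 1/160 → 1/200 → 1/250 → 1/320 → 1/400 → 1/500 → 1/640 → 1/800.

1/800s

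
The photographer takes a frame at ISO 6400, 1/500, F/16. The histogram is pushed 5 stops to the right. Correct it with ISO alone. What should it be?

ISO 200

Overexposed by 5 stops → need 5 stops darker.
ISO: 6400 → 3200 → 1600 → 800 → 400 → 200.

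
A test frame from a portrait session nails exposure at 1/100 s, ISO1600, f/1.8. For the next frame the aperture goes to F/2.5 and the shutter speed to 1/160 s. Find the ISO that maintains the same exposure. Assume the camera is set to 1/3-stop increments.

ISO 5000

Aperture: f/1.8 → f/2 → f/2.2 → f/2.5 — 1 stop smaller aperture (darker).
Shutter speed: 1/100 → 1/125 → 1/160 — 2/3 stop faster (darker).
Net change so far: 1 2/3 stops darker. Offset with the ISO: 1600 → 2000 → 2500 → 3200 → 4000 → 5000.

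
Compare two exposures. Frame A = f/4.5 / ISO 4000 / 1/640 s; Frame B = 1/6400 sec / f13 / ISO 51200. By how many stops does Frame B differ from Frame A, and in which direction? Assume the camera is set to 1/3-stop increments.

Aperture: f/4.5 → f/5 → f/5.6 → f/6.3 → f/7.1 → f/8 → f/9 → f/10 → f/11 → f/13 — 3 stops narrower (darker).
Shutter speed: 1/640 → 1/800 → 1/1000 → 1/1250 → 1/1600 → 1/2000 → 1/2500 → 1/3200 → 1/4000 → 1/5000 → 1/6400 — 3 1/3 stops shorter (darker).
ISO: 4000 → 5000 → 6400 → 8000 → 10000 → 12800 → 16000 → 20000 → 25600 → 32000 → 40000 → 51200 — 3 2/3 stops raised (brighter).
Net: −3 −3 1/3 +3 2/3 = −2 2/3 stops.

2 2/3 stops darker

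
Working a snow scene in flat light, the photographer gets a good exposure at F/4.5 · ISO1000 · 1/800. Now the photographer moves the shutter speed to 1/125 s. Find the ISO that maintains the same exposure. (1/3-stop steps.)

ISO 160

Shutter speed: 1/800 → 1/640 → 1/500 → 1/400 → 1/320 → 1/250 → 1/200 → 1/160 → 1/125 — 2 2/3 stops longer (brighter).
Need 2 2/3 stops darker from the ISO: 1000 → 800 → 640 → 500 → 400 → 320 → 250 → 200 → 160.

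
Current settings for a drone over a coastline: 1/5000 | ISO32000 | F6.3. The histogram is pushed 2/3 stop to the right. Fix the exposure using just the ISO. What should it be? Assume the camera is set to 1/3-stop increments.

ISO 20000

Overexposed by 2/3 stop → need 2/3 stop darker.
ISO: 32000 → 25600 → 20000.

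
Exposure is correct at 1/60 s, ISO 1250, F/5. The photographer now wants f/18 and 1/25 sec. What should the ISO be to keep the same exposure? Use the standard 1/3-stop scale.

ISO 6400

Aperture: f/5 → f/5.6 → f/6.3 → f/7.1 → f/8 → f/9 → f/10 → f/11 → f/13 → f/14 → f/16 → f/18 — 3 2/3 stops smaller aperture (darker).
Shutter speed: 1/60 → 1/50 → 1/40 → 1/30 → 1/25 — 1 1/3 stops longer (brighter).
Net change so far: 2 1/3 stops darker. Offset with the ISO: 1250 → 1600 → 2000 → 2500 → 3200 → 4000 → 5000 → 6400.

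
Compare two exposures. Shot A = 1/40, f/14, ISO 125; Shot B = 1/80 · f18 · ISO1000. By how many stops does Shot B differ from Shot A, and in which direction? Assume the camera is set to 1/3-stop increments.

1 1/3 stops brighter

Aperture: f/14 → f/16 → f/18 — 2/3 stop stopped down (darker).
Shutter speed: 1/40 → 1/50 → 1/60 → 1/80 — 1 stop faster (darker).
ISO: 125 → 160 → 200 → 250 → 320 → 400 → 500 → 640 → 800 → 1000 — 3 stops raised (brighter).
Net: −2/3 −1 +3 = +1 1/3 stops.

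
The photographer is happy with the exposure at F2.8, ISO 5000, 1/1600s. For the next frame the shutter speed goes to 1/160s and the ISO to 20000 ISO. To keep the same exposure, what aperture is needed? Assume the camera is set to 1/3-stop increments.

f/18

Shutter speed: 1/1600 → 1/1250 → 1/1000 → 1/800 → 1/640 → 1/500 → 1/400 → 1/320 → 1/250 → 1/200 → 1/160 — 3 1/3 stops longer (brighter).
ISO: 5000 → 6400 → 8000 → 10000 → 12800 → 16000 → 20000 — 2 stops higher (brighter).
Net change so far: 5 1/3 stops brighter. Offset with the aperture: f/2.8 → f/3.2 → f/3.5 → f/4 → f/4.5 → f/5 → f/5.6 → f/6.3 → f/7.1 → f/8 → f/9 → f/10 → f/11 → f/13 → f/14 → f/16 → f/18.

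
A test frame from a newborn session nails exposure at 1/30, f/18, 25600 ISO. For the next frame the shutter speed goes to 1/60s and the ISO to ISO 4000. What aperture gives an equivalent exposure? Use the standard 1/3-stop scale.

f/5

Shutter speed: 1/30 → 1/40 → 1/50 → 1/60 — 1 stop shorter (darker).
ISO: 25600 → 20000 → 16000 → 12800 → 10000 → 8000 → 6400 → 5000 → 4000 — 2 2/3 stops lower (darker).
Net change so far: 3 2/3 stops darker. Offset with the aperture: f/18 → f/16 → f/14 → f/13 → f/11 → f/10 → f/9 → f/8 → f/7.1 → f/6.3 → f/5.6 → f/5.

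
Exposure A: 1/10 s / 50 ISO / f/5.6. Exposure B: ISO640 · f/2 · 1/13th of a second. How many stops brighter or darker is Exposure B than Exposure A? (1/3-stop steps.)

6 1/3 stops brighter

Aperture: f/5.6 → f/5 → f/4.5 → f/4 → f/3.5 → f/3.2 → f/2.8 → f/2.5 → f/2.2 → f/2 — 3 stops larger aperture (brighter).
Shutter speed: 1/10 → 1/13 — 1/3 stop shorter (darker).
ISO: 50 → 64 → 80 → 100 → 125 → 160 → 200 → 250 → 320 → 400 → 500 → 640 — 3 2/3 stops higher (brighter).
Net: +3 −1/3 +3 2/3 = +6 1/3 stops.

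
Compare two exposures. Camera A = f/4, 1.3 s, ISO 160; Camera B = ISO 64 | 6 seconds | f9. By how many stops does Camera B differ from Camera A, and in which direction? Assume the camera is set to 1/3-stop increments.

Aperture: f/4 → f/4.5 → f/5 → f/5.6 → f/6.3 → f/7.1 → f/8 → f/9 — 2 1/3 stops narrower (darker).
Shutter speed: 1.3 → 1.6 → 2 → 2.5 → 3.2 → 4 → 5 → 6 — 2 1/3 stops longer (brighter).
ISO: 160 → 125 → 100 → 80 → 64 — 1 1/3 stops dropped (darker).
Net: −2 1/3 +2 1/3 −1 1/3 = −1 1/3 stops.

1 1/3 stops darker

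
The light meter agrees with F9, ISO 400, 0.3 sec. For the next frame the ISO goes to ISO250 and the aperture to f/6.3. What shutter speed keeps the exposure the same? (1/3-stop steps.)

ISO: 400 → 320 → 250 — 2/3 stop lower (darker).
Aperture: f/9 → f/8 → f/7.1 → f/6.3 — 1 stop wider (brighter).
Net change so far: 1/3 stop brighter. Offset with the shutter speed: 0.3 → 1/4.

1/4s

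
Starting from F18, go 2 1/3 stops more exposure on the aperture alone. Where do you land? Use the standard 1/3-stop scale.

f/8

Aperture: f/18 → f/16 → f/14 → f/13 → f/11 → f/10 → f/9 → f/8 — 2 1/3 stops opened up (brighter).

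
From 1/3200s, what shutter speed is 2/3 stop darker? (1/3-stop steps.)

1/5000s

Shutter speed: 1/3200 → 1/4000 → 1/5000 — 2/3 stop faster (darker).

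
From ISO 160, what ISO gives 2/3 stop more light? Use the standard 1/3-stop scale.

ISO: 160 → 200 → 250 — 2/3 stop raised (brighter).

ISO 250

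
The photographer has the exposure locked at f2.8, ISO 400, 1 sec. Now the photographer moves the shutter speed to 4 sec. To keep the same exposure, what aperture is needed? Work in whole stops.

Shutter speed: 1 → 2 → 4 — 2 stops slower (brighter).
Need 2 stops darker from the aperture: f/2.8 → f/4 → f/5.6.

f/5.6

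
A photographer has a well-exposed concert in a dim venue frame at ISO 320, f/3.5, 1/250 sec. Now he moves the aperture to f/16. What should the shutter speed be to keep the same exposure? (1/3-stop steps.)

Aperture: f/3.5 → f/4 → f/4.5 → f/5 → f/5.6 → f/6.3 → f/7.1 → f/8 → f/9 → f/10 → f/11 → f/13 → f/14 → f/16 — 4 1/3 stops smaller aperture (darker).
Need 4 1/3 stops brighter from the shutter speed: 1/250 → 1/200 → 1/160 → 1/125 → 1/100 → 1/80 → 1/60 → 1/50 → 1/40 → 1/30 → 1/25 → 1/20 → 1/15 → 1/13.

1/13s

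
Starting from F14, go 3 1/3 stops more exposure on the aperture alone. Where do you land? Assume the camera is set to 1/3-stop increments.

f/4.5

Aperture: f/14 → f/13 → f/11 → f/10 → f/9 → f/8 → f/7.1 → f/6.3 → f/5.6 → f/5 → f/4.5 — 3 1/3 stops larger aperture (brighter).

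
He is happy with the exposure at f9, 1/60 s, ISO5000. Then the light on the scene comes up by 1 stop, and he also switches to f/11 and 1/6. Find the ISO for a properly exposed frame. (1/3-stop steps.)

ISO 400

Scene light: 1 stop brighter.
Aperture: f/9 → f/10 → f/11 — 2/3 stop smaller aperture (darker).
Shutter speed: 1/60 → 1/50 → 1/40 → 1/30 → 1/25 → 1/20 → 1/15 → 1/13 → 1/10 → 1/8 → 1/6 — 3 1/3 stops slower (brighter).
Net so far: 3 2/3 stops brighter. ISO: 5000 → 4000 → 3200 → 2500 → 2000 → 1600 → 1250 → 1000 → 800 → 640 → 500 → 400.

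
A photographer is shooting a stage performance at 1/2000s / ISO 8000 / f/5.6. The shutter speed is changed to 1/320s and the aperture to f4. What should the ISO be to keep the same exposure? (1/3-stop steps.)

ISO 640

Shutter speed: 1/2000 → 1/1600 → 1/1250 → 1/1000 → 1/800 → 1/640 → 1/500 → 1/400 → 1/320 — 2 2/3 stops slower (brighter).
Aperture: f/5.6 → f/5 → f/4.5 → f/4 — 1 stop opened up (brighter).
Net change so far: 3 2/3 stops brighter. Offset with the ISO: 8000 → 6400 → 5000 → 4000 → 3200 → 2500 → 2000 → 1600 → 1250 → 1000 → 800 → 640.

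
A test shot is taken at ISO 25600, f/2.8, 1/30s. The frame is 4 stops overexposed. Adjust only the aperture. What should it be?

f/11

Overexposed by 4 stops → need 4 stops darker.
Aperture: f/2.8 → f/4 → f/5.6 → f/8 → f/11.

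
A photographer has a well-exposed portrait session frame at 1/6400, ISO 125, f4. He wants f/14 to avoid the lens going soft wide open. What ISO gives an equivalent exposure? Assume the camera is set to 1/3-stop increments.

ISO 1600

Aperture: f/4 → f/4.5 → f/5 → f/5.6 → f/6.3 → f/7.1 → f/8 → f/9 → f/10 → f/11 → f/13 → f/14 — 3 2/3 stops smaller aperture (darker).
Need 3 2/3 stops brighter from the ISO: 125 → 160 → 200 → 250 → 320 → 400 → 500 → 640 → 800 → 1000 → 1250 → 1600.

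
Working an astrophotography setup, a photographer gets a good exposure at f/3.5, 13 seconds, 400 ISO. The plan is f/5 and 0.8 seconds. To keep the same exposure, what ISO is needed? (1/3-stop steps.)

ISO 12800

Aperture: f/3.5 → f/4 → f/4.5 → f/5 — 1 stop smaller aperture (darker).
Shutter speed: 13 → 10 → 8 → 6 → 5 → 4 → 3.2 → 2.5 → 2 → 1.6 → 1.3 → 1 → 0.8 — 4 stops faster (darker).
Net change so far: 5 stops darker. Offset with the ISO: 400 → 500 → 640 → 800 → 1000 → 1250 → 1600 → 2000 → 2500 → 3200 → 4000 → 5000 → 6400 → 8000 → 10000 → 12800.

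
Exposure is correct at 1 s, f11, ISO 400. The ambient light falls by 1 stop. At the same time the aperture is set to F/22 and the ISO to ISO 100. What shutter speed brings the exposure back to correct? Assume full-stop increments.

Scene light: 1 stop darker.
Aperture: f/11 → f/16 → f/22 — 2 stops smaller aperture (darker).
ISO: 400 → 200 → 100 — 2 stops lower (darker).
Net so far: 5 stops darker. Shutter speed: 1 → 2 → 4 → 8 → 15 → 30.

30 s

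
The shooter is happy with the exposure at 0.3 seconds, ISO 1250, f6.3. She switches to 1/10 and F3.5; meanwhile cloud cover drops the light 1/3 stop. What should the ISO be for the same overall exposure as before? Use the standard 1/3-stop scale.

Scene light: 1/3 stop darker.
Shutter speed: 0.3 → 1/4 → 1/5 → 1/6 → 1/8 → 1/10 — 1 2/3 stops shorter (darker).
Aperture: f/6.3 → f/5.6 → f/5 → f/4.5 → f/4 → f/3.5 — 1 2/3 stops larger aperture (brighter).
Net so far: 1/3 stop darker. ISO: 1250 → 1600.

ISO 1600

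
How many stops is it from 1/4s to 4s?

4 stops

1/4 → 1/2 → 1 → 2 → 4 — count the steps: 4 stops.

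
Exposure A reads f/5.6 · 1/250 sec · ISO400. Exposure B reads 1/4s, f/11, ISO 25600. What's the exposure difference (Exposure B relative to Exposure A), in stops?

10 stops brighter

Aperture: f/5.6 → f/8 → f/11 — 2 stops narrower (darker).
Shutter speed: 1/250 → 1/125 → 1/60 → 1/30 → 1/15 → 1/8 → 1/4 — 6 stops slower (brighter).
ISO: 400 → 800 → 1600 → 3200 → 6400 → 12800 → 25600 — 6 stops higher (brighter).
Net: −2 +6 +6 = +10 stops.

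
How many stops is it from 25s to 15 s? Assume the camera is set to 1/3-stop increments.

2/3 stop

25 → 20 → 15 — count the steps: 2 third-stops = 2/3 stop.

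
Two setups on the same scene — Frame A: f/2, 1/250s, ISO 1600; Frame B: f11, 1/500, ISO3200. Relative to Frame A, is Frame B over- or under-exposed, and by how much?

5 stops darker

Aperture: f/2 → f/2.8 → f/4 → f/5.6 → f/8 → f/11 — 5 stops stopped down (darker).
Shutter speed: 1/250 → 1/500 — 1 stop shorter (darker).
ISO: 1600 → 3200 — 1 stop higher (brighter).
Net: −5 −1 +1 = −5 stops.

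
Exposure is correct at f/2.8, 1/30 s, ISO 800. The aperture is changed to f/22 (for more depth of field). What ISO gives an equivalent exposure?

Aperture: f/2.8 → f/4 → f/5.6 → f/8 → f/11 → f/16 → f/22 — 6 stops stopped down (darker).
Need 6 stops brighter from the ISO: 800 → 1600 → 3200 → 6400 → 12800 → 25600 → 51200.

ISO 51200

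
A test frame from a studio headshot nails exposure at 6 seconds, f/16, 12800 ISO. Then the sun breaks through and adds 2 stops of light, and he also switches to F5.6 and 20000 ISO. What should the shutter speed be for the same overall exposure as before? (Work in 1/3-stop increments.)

1/8s

Scene light: 2 stops brighter.
Aperture: f/16 → f/14 → f/13 → f/11 → f/10 → f/9 → f/8 → f/7.1 → f/6.3 → f/5.6 — 3 stops wider (brighter).
ISO: 12800 → 16000 → 20000 — 2/3 stop higher (brighter).
Net so far: 5 2/3 stops brighter. Shutter speed: 6 → 5 → 4 → 3.2 → 2.5 → 2 → 1.6 → 1.3 → 1 → 0.8 → 0.6 → 0.5 → 0.4 → 0.3 → 1/4 → 1/5 → 1/6 → 1/8.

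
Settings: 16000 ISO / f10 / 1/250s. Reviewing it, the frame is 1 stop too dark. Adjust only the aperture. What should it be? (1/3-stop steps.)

Underexposed by 1 stop → need 1 stop brighter.
Aperture: f/10 → f/9 → f/8 → f/7.1.

f/7.1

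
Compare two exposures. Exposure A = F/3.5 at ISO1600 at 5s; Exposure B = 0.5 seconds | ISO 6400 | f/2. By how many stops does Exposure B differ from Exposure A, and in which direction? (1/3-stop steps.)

Aperture: f/3.5 → f/3.2 → f/2.8 → f/2.5 → f/2.2 → f/2 — 1 2/3 stops opened up (brighter).
Shutter speed: 5 → 4 → 3.2 → 2.5 → 2 → 1.6 → 1.3 → 1 → 0.8 → 0.6 → 0.5 — 3 1/3 stops shorter (darker).
ISO: 1600 → 2000 → 2500 → 3200 → 4000 → 5000 → 6400 — 2 stops raised (brighter).
Net: +1 2/3 −3 1/3 +2 = +1/3 stops.

1/3 stop brighter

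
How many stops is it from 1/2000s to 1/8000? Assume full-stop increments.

1/2000 → 1/4000 → 1/8000 — count the steps: 2 stops.

2 stops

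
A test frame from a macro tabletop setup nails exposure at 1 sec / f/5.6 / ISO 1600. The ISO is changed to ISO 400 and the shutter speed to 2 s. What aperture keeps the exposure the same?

f/4

ISO: 1600 → 800 → 400 — 2 stops dropped (darker).
Shutter speed: 1 → 2 — 1 stop longer (brighter).
Net change so far: 1 stop darker. Offset with the aperture: f/5.6 → f/4.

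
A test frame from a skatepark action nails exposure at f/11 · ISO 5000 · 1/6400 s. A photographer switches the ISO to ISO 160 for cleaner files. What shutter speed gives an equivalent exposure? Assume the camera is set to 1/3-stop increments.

ISO: 5000 → 4000 → 3200 → 2500 → 2000 → 1600 → 1250 → 1000 → 800 → 640 → 500 → 400 → 320 → 250 → 200 → 160 — 5 stops lower (darker).
Need 5 stops brighter from the shutter speed: 1/6400 → 1/5000 → 1/4000 → 1/3200 → 1/2500 → 1/2000 → 1/1600 → 1/1250 → 1/1000 → 1/800 → 1/640 → 1/500 → 1/400 → 1/320 → 1/250 → 1/200.

1/200s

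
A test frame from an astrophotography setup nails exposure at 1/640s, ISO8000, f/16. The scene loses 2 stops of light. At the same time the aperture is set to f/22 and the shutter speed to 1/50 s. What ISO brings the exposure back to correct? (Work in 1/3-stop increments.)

Scene light: 2 stops darker.
Aperture: f/16 → f/18 → f/20 → f/22 — 1 stop smaller aperture (darker).
Shutter speed: 1/640 → 1/500 → 1/400 → 1/320 → 1/250 → 1/200 → 1/160 → 1/125 → 1/100 → 1/80 → 1/60 → 1/50 — 3 2/3 stops longer (brighter).
Net so far: 2/3 stop brighter. ISO: 8000 → 6400 → 5000.

ISO 5000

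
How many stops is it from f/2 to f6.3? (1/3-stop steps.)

f/2 → f/2.2 → f/2.5 → f/2.8 → f/3.2 → f/3.5 → f/4 → f/4.5 → f/5 → f/5.6 → f/6.3 — count the steps: 10 third-stops = 3 1/3 stops.

3 1/3 stops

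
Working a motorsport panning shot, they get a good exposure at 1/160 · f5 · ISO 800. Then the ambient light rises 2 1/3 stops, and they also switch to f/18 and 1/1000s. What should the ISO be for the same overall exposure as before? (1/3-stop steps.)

ISO 12800

Scene light: 2 1/3 stops brighter.
Aperture: f/5 → f/5.6 → f/6.3 → f/7.1 → f/8 → f/9 → f/10 → f/11 → f/13 → f/14 → f/16 → f/18 — 3 2/3 stops stopped down (darker).
Shutter speed: 1/160 → 1/200 → 1/250 → 1/320 → 1/400 → 1/500 → 1/640 → 1/800 → 1/1000 — 2 2/3 stops shorter (darker).
Net so far: 4 stops darker. ISO: 800 → 1000 → 1250 → 1600 → 2000 → 2500 → 3200 → 4000 → 5000 → 6400 → 8000 → 10000 → 12800.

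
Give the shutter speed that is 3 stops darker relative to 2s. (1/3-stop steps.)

Shutter speed: 2 → 1.6 → 1.3 → 1 → 0.8 → 0.6 → 0.5 → 0.4 → 0.3 → 1/4 — 3 stops faster (darker).

1/4s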